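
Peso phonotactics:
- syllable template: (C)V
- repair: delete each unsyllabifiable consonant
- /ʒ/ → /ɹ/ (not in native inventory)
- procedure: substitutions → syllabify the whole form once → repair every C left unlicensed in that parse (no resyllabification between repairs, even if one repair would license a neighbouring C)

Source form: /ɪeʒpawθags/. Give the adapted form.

Substitution: /ʒ/ → /ɹ/, giving /ɪeɹpawθags/.
The consonants /ɹ/, /w/, /g/, /s/ cannot be parsed into a legal (C)V syllable (no codas are permitted; onsets are limited to one consonant).
Deletion applies to /ɹ/, /w/, /g/, /s/.

ɪepaθa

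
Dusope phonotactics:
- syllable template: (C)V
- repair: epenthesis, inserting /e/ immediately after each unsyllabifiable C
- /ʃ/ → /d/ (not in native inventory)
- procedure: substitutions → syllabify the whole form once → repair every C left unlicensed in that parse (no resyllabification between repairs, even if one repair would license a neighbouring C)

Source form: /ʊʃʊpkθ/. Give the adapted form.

Substitution: /ʃ/ → /d/, giving /ʊdʊpkθ/.
Under (C)V, the unsyllabifiable consonants are /p/, /k/, /θ/ (no codas are permitted; onsets are limited to one consonant).
Epenthesis after each stranded consonant: /p/ → /pe/, /k/ → /ke/, /θ/ → /θe/.

ʊdʊpekeθe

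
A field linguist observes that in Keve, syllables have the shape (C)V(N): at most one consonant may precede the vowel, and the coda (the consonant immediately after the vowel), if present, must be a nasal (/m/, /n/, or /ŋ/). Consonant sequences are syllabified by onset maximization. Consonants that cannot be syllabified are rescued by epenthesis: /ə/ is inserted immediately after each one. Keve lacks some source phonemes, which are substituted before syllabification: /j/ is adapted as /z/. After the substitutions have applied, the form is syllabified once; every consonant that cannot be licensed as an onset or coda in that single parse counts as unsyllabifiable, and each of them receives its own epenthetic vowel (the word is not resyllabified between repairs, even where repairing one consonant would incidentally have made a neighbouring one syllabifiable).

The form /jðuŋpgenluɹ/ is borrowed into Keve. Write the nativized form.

zəðuŋpəgenluɹə

Substitution: /j/ → /z/, giving /zðuŋpgenluɹ/.
The consonants /z/, /p/, /ɹ/ cannot be parsed into a legal (C)V(N) syllable (only a nasal (/m/, /n/, or /ŋ/) is licensed in coda position; onsets are limited to one consonant).
Inserting the epenthetic vowel yields /z/ → /zə/, /p/ → /pə/, /ɹ/ → /ɹə/.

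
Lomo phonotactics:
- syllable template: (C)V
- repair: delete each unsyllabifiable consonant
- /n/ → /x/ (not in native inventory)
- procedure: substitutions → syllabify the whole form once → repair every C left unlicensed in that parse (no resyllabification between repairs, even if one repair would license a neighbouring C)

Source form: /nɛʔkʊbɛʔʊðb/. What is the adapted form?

Substitution: /n/ → /x/, giving /xɛʔkʊbɛʔʊðb/.
Syllabifying with onset maximization leaves /ʔ/, /ð/, /b/ stranded (no codas are permitted; onsets are limited to one consonant).
Deleting the stranded consonants removes /ʔ/, /ð/, /b/.

xɛkʊbɛʔʊ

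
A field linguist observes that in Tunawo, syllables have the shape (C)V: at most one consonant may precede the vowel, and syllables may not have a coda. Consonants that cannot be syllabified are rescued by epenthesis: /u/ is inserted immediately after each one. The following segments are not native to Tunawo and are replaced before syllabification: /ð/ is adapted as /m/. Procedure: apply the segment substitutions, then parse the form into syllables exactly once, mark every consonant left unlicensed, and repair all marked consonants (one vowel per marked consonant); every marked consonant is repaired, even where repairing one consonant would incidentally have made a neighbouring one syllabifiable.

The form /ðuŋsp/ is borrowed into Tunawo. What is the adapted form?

muŋusupu

Substitution: /ð/ → /m/, giving /muŋsp/.
Under (C)V, the unsyllabifiable consonants are /ŋ/, /s/, /p/ (no codas are permitted; onsets are limited to one consonant).
Inserting the epenthetic vowel yields /ŋ/ → /ŋu/, /s/ → /su/, /p/ → /pu/.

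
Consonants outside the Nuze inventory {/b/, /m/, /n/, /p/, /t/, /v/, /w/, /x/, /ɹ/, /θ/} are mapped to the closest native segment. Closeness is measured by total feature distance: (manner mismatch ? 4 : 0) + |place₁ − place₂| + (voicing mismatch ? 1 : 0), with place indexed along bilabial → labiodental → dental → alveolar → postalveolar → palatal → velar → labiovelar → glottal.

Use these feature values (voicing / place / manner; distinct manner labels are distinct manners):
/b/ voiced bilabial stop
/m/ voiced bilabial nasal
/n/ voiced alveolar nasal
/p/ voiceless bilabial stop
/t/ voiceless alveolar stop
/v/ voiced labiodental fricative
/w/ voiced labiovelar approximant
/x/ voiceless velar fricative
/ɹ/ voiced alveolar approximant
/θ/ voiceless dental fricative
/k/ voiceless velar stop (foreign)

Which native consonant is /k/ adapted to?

/t/ is closest: same manner (stop), place distance 3 (velar→alveolar), same voicing; total 3. Next closest is /x/ at distance 4.

t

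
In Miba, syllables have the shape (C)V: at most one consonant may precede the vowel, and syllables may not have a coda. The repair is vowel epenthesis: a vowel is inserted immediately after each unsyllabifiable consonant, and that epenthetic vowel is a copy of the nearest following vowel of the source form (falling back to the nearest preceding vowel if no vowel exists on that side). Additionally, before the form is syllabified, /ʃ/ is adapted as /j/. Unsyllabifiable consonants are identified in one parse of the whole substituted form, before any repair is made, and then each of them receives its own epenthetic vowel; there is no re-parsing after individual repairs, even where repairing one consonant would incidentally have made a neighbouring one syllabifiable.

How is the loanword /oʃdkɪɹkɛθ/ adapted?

ojɪdɪkɪɹɛkɛθɛ

Substitution: /ʃ/ → /j/, giving /ojdkɪɹkɛθ/.
Under (C)V, the unsyllabifiable consonants are /j/, /d/, /ɹ/, /θ/ (no codas are permitted; onsets are limited to one consonant).
Inserting the epenthetic vowel yields /j/ → /jɪ/, /d/ → /dɪ/, /ɹ/ → /ɹɛ/, /θ/ → /θɛ/.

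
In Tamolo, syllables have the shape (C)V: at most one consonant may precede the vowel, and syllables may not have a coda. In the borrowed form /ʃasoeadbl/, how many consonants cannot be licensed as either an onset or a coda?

The consonants /d/, /b/, /l/ cannot be parsed into a legal (C)V syllable (no codas are permitted; onsets are limited to one consonant).

3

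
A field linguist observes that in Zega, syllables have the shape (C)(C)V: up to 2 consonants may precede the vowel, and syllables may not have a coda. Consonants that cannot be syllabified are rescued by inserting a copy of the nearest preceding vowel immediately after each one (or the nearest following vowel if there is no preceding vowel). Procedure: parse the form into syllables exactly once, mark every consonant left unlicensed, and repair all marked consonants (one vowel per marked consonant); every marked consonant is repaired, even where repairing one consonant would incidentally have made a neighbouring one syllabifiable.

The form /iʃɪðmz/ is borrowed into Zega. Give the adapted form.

Syllabifying with onset maximization leaves /ð/, /m/, /z/ stranded (no codas are permitted; onsets may contain at most 2 consonants).
Epenthesis after each stranded consonant: /ð/ → /ðɪ/, /m/ → /mɪ/, /z/ → /zɪ/.

iʃɪðɪmɪzɪ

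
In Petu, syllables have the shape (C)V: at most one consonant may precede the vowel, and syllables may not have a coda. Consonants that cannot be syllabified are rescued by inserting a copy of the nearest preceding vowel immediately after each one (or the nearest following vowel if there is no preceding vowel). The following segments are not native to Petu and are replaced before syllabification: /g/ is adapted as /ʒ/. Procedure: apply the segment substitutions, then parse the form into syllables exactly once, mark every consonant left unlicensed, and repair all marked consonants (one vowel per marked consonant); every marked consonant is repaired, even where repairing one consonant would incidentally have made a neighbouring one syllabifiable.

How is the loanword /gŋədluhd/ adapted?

Substitution: /g/ → /ʒ/, giving /ʒŋədluhd/.
Under (C)V, the unsyllabifiable consonants are /ʒ/, /d/, /h/, /d/ (no codas are permitted; onsets are limited to one consonant).
Inserting the epenthetic vowel yields /ʒ/ → /ʒə/, /d/ → /də/, /h/ → /hu/, /d/ → /du/.

ʒəŋədəluhudu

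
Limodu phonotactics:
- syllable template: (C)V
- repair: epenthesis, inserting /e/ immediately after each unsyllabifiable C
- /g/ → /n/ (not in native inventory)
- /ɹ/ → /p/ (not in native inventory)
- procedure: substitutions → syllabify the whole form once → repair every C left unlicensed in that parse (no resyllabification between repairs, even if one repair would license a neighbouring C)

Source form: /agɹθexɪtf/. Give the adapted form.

Substitution: /g/ → /n/, /ɹ/ → /p/, giving /anpθexɪtf/.
Under (C)V, the unsyllabifiable consonants are /n/, /p/, /t/, /f/ (no codas are permitted; onsets are limited to one consonant).
Inserting the epenthetic vowel yields /n/ → /ne/, /p/ → /pe/, /t/ → /te/, /f/ → /fe/.

anepeθexɪtefe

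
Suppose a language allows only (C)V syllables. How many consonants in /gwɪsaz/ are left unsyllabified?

2

The consonants /g/, /z/ cannot be parsed into a legal (C)V syllable (no codas are permitted; onsets are limited to one consonant).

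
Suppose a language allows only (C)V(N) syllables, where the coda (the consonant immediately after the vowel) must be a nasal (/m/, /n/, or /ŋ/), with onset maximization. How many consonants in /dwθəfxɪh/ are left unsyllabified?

The consonants /d/, /w/, /f/, /h/ cannot be parsed into a legal (C)V(N) syllable (only a nasal (/m/, /n/, or /ŋ/) is licensed in coda position; onsets are limited to one consonant).

4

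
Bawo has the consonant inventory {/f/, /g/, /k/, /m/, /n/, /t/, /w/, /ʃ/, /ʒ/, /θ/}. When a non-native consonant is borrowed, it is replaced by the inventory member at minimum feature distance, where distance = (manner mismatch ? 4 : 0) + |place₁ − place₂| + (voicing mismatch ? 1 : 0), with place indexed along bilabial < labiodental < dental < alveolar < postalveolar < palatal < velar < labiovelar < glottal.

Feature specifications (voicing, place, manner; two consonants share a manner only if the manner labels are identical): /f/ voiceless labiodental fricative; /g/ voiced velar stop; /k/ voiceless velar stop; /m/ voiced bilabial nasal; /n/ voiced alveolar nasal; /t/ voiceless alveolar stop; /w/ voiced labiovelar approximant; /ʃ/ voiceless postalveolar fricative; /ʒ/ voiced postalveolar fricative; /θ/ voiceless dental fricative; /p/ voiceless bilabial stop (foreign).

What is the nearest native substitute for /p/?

t

/t/ is closest: same manner (stop), place distance 3 (bilabial→alveolar), same voicing; total 3. Next closest is /f/ at distance 5.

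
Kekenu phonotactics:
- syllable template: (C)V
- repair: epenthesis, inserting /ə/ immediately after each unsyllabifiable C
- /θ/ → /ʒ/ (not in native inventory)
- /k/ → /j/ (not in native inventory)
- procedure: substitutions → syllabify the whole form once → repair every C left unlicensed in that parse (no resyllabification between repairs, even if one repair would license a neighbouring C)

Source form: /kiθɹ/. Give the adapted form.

Substitution: /k/ → /j/, /θ/ → /ʒ/, giving /jiʒɹ/.
Under (C)V, the unsyllabifiable consonants are /ʒ/, /ɹ/ (no codas are permitted; onsets are limited to one consonant).
Each unlicensed consonant becomes the onset of a new syllable: /ʒ/ → /ʒə/, /ɹ/ → /ɹə/.

jiʒəɹə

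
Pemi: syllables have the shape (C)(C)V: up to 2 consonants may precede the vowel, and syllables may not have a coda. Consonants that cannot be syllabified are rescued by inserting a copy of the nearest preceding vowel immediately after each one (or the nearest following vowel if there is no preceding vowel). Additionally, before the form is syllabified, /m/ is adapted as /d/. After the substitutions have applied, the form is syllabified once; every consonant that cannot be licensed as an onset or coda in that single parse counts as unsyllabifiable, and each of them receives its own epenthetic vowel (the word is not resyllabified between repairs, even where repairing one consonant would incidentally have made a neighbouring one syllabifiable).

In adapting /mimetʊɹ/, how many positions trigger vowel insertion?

1

After substitution the input is /didetʊɹ/.
The unsyllabifiable consonants are /ɹ/; each receives one epenthetic vowel.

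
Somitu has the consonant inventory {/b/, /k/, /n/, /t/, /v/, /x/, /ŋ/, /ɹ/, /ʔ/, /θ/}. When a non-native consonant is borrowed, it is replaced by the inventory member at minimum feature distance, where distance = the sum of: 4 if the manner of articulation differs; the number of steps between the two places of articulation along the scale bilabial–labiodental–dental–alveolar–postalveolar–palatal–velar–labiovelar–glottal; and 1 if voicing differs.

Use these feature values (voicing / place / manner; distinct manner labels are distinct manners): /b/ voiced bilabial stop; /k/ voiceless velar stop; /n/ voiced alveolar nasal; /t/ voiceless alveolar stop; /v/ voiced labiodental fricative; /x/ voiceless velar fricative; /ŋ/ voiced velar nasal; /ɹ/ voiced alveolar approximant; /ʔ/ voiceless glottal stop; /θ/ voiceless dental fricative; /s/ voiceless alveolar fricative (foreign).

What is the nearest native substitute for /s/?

θ

/θ/ is closest: same manner (fricative), place distance 1 (alveolar→dental), same voicing; total 1. Next closest is /v/ at distance 3.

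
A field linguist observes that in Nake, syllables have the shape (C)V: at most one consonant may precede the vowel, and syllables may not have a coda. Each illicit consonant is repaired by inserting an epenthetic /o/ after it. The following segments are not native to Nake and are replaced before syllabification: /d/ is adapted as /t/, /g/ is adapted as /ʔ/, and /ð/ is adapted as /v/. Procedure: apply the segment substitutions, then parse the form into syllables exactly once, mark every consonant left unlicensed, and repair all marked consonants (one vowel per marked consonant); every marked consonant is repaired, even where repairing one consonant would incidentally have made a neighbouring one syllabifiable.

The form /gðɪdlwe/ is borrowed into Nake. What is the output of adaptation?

ʔovɪtolowe

Substitution: /g/ → /ʔ/, /ð/ → /v/, /d/ → /t/, giving /ʔvɪtlwe/.
Syllabifying with onset maximization leaves /ʔ/, /t/, /l/ stranded (no codas are permitted; onsets are limited to one consonant).
Inserting the epenthetic vowel yields /ʔ/ → /ʔo/, /t/ → /to/, /l/ → /lo/.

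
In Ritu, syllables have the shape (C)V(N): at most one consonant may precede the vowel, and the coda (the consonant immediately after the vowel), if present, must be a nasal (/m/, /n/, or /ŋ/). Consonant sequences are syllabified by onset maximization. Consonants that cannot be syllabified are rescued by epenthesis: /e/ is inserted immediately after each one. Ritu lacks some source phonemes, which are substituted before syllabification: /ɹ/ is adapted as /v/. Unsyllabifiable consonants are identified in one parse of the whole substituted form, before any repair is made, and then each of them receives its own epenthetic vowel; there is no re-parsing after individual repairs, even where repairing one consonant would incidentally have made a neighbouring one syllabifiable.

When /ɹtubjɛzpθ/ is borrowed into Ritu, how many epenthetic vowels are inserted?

After substitution the input is /vtubjɛzpθ/.
The unsyllabifiable consonants are /v/, /b/, /z/, /p/, /θ/; each receives one epenthetic vowel.

5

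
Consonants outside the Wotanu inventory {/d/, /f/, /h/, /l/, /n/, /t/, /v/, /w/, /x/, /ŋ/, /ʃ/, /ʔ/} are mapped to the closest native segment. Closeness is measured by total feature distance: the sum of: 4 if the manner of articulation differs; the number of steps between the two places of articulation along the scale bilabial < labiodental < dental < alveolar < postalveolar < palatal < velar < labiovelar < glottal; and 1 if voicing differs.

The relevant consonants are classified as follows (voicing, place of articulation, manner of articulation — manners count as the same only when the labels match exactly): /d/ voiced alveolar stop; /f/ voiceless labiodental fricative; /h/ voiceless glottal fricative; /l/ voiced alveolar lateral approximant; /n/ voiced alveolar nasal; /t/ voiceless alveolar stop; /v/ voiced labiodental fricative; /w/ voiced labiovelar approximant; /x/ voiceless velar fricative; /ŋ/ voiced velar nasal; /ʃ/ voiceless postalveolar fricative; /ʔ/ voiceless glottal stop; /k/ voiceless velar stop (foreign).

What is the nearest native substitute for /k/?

ʔ

/ʔ/ is closest: same manner (stop), place distance 2 (velar→glottal), same voicing; total 2. Next closest is /t/ at distance 3.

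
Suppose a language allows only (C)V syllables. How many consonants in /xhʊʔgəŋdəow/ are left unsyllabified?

Under (C)V, the unsyllabifiable consonants are /x/, /ʔ/, /ŋ/, /w/ (no codas are permitted; onsets are limited to one consonant).

4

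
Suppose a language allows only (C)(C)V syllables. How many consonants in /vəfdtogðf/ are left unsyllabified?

Syllabifying with onset maximization leaves /f/, /g/, /ð/, /f/ stranded (no codas are permitted; onsets may contain at most 2 consonants).

4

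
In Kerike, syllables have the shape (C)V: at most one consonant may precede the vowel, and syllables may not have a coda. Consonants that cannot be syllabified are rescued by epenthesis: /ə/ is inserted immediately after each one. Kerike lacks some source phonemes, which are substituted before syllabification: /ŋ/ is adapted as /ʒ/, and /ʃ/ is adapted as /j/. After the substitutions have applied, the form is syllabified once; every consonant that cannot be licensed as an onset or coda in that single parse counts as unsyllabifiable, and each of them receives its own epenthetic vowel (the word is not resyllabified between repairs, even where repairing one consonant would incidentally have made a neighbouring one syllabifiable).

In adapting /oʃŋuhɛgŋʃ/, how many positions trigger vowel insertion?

After substitution the input is /ojʒuhɛgʒj/.
The unsyllabifiable consonants are /j/, /g/, /ʒ/, /j/; each receives one epenthetic vowel.

4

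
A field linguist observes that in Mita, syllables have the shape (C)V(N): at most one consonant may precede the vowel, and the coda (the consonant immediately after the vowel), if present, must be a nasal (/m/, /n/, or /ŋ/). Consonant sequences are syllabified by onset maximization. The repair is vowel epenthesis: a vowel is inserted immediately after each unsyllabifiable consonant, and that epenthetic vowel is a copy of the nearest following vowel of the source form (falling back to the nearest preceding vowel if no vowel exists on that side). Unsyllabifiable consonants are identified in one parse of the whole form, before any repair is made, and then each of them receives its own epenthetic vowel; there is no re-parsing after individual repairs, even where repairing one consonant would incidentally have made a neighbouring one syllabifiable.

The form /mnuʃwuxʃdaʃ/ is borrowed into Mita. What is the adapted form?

munuʃuwuxaʃadaʃa

The consonants /m/, /ʃ/, /x/, /ʃ/, /ʃ/ cannot be parsed into a legal (C)V(N) syllable (only a nasal (/m/, /n/, or /ŋ/) is licensed in coda position; onsets are limited to one consonant).
Each unlicensed consonant becomes the onset of a new syllable: /m/ → /mu/, /ʃ/ → /ʃu/, /x/ → /xa/, /ʃ/ → /ʃa/, /ʃ/ → /ʃa/.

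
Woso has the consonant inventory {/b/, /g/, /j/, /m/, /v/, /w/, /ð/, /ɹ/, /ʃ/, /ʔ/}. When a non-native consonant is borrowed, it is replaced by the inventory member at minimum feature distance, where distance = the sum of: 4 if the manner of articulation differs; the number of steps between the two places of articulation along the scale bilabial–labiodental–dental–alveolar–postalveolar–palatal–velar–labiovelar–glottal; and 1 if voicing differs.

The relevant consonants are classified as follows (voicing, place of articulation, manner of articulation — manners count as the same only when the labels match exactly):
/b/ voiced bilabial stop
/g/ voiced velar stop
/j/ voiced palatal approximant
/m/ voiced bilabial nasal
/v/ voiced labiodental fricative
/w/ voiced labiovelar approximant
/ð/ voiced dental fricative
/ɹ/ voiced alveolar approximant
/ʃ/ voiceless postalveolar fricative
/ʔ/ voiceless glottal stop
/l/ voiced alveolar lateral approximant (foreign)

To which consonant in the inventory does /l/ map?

ɹ

/ɹ/ is closest: manner differs (lateral approximant→approximant, +4), place distance 0 (alveolar→alveolar), same voicing; total 4. Next closest is /ð/ at distance 5.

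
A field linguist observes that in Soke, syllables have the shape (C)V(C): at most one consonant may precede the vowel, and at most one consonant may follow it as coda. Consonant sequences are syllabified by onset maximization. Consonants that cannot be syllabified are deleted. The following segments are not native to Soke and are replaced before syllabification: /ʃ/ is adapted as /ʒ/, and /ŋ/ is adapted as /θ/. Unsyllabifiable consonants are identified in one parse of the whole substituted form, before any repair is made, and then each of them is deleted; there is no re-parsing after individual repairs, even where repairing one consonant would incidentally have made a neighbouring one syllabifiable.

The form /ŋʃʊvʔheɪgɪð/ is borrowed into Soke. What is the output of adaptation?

Substitution: /ŋ/ → /θ/, /ʃ/ → /ʒ/, giving /θʒʊvʔheɪgɪð/.
Syllabifying with onset maximization leaves /θ/, /ʔ/ stranded (at most one coda consonant is licensed; onsets are limited to one consonant).
Deletion applies to /θ/, /ʔ/.

ʒʊvheɪgɪð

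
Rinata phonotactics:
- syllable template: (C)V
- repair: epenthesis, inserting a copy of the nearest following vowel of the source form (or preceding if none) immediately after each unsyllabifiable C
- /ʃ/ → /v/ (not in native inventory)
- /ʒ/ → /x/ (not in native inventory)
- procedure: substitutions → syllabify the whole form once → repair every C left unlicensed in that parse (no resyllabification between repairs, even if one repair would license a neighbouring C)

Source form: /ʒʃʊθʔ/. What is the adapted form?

xʊvʊθʊʔʊ

Substitution: /ʒ/ → /x/, /ʃ/ → /v/, giving /xvʊθʔ/.
The consonants /x/, /θ/, /ʔ/ cannot be parsed into a legal (C)V syllable (no codas are permitted; onsets are limited to one consonant).
Epenthesis after each stranded consonant: /x/ → /xʊ/, /θ/ → /θʊ/, /ʔ/ → /ʔʊ/.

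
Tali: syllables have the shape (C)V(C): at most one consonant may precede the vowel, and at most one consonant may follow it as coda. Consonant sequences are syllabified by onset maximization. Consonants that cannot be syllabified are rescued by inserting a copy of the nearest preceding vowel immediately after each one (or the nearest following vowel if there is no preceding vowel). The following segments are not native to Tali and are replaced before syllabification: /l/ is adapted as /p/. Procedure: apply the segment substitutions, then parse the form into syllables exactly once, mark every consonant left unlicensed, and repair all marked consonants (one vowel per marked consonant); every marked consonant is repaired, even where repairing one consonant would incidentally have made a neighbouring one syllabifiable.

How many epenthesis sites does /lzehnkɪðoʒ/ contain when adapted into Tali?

2

After substitution the input is /pzehnkɪðoʒ/.
The unsyllabifiable consonants are /p/, /n/; each receives one epenthetic vowel.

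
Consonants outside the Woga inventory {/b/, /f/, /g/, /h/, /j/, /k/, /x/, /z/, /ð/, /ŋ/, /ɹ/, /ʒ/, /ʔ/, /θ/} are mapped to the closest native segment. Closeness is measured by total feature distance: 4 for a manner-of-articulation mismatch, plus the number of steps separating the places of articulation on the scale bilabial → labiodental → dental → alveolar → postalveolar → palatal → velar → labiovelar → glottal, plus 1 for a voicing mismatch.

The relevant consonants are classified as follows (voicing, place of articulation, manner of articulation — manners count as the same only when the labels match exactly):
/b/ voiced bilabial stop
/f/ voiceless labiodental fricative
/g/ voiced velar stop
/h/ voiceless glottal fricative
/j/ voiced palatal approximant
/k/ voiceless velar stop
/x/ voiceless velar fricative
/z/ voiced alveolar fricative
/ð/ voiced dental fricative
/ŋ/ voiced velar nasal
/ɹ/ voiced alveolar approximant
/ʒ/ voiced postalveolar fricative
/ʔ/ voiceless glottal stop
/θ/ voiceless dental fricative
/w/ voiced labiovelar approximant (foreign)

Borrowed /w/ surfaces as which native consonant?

/j/ is closest: same manner (approximant), place distance 2 (labiovelar→palatal), same voicing; total 2. Next closest is /ɹ/ at distance 4.

j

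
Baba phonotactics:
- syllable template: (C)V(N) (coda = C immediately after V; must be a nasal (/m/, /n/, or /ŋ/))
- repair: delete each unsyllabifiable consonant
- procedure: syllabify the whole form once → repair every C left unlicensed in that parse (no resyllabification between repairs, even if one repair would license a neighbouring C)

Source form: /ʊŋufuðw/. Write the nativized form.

ʊŋufu

Syllabifying with onset maximization leaves /ð/, /w/ stranded (only a nasal (/m/, /n/, or /ŋ/) is licensed in coda position; onsets are limited to one consonant).
Deletion applies to /ð/, /w/.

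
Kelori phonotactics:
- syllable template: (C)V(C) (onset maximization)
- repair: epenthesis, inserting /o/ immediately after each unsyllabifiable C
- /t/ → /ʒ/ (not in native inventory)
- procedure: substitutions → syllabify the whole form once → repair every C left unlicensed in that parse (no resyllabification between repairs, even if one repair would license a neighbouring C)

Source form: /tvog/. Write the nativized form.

Substitution: /t/ → /ʒ/, giving /ʒvog/.
Under (C)V(C), the unsyllabifiable consonants are /ʒ/ (at most one coda consonant is licensed; onsets are limited to one consonant).
Inserting the epenthetic vowel yields /ʒ/ → /ʒo/.

ʒovog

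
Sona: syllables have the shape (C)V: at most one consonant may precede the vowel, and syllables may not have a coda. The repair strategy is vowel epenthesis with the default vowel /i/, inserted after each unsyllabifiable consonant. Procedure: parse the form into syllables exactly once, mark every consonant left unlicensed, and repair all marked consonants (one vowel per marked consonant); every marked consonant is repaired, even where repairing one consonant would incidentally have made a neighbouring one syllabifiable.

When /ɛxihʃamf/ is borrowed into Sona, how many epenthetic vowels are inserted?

3

The unsyllabifiable consonants are /h/, /m/, /f/; each receives one epenthetic vowel.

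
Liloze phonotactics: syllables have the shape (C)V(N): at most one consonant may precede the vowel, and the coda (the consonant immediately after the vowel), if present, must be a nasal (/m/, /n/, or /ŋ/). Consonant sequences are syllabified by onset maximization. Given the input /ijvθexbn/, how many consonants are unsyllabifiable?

Under (C)V(N), the unsyllabifiable consonants are /j/, /v/, /x/, /b/, /n/ (only a nasal (/m/, /n/, or /ŋ/) is licensed in coda position; onsets are limited to one consonant).

5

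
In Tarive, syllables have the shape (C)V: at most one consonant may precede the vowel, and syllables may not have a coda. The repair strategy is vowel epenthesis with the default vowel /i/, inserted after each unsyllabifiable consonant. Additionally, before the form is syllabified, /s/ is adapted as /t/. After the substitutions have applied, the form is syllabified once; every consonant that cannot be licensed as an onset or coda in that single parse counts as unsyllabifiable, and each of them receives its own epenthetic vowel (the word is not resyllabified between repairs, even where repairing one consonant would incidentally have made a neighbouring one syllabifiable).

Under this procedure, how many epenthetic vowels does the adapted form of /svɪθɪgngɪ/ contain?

3

After substitution the input is /tvɪθɪgngɪ/.
The unsyllabifiable consonants are /t/, /g/, /n/; each receives one epenthetic vowel.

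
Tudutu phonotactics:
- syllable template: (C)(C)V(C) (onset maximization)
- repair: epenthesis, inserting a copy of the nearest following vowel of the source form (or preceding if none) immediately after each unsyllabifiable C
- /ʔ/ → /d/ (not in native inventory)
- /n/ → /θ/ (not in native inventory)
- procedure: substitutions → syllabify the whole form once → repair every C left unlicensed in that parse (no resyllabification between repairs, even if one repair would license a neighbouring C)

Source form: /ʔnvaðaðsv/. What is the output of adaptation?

Substitution: /ʔ/ → /d/, /n/ → /θ/, giving /dθvaðaðsv/.
The consonants /d/, /s/, /v/ cannot be parsed into a legal (C)(C)V(C) syllable (at most one coda consonant is licensed; onsets may contain at most 2 consonants).
Each unlicensed consonant becomes the onset of a new syllable: /d/ → /da/, /s/ → /sa/, /v/ → /va/.

daθvaðaðsava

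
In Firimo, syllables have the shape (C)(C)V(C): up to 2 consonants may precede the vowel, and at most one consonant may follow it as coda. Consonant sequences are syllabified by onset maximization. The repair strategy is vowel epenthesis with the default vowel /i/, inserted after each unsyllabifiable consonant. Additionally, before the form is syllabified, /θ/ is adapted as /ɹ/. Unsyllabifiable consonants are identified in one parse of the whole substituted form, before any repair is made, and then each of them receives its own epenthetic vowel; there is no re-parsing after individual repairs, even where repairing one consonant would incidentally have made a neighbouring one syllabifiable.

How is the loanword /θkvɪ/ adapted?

ɹikvɪ

Substitution: /θ/ → /ɹ/, giving /ɹkvɪ/.
The consonants /ɹ/ cannot be parsed into a legal (C)(C)V(C) syllable (at most one coda consonant is licensed; onsets may contain at most 2 consonants).
Each unlicensed consonant becomes the onset of a new syllable: /ɹ/ → /ɹi/.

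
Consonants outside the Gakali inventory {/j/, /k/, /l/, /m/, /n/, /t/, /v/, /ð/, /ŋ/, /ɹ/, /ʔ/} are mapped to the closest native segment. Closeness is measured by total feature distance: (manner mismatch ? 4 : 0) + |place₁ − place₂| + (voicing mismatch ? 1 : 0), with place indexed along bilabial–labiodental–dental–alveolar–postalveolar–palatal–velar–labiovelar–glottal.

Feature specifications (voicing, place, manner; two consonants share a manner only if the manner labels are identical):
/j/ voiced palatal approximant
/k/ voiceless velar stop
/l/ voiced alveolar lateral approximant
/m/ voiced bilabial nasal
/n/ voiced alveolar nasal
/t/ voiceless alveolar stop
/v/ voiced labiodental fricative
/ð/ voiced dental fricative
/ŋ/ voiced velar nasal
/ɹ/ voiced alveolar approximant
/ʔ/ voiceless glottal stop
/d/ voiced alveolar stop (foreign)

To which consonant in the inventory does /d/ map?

t

/t/ is closest: same manner (stop), place distance 0 (alveolar→alveolar), voicing differs (+1); total 1. Next closest is /k/ at distance 4.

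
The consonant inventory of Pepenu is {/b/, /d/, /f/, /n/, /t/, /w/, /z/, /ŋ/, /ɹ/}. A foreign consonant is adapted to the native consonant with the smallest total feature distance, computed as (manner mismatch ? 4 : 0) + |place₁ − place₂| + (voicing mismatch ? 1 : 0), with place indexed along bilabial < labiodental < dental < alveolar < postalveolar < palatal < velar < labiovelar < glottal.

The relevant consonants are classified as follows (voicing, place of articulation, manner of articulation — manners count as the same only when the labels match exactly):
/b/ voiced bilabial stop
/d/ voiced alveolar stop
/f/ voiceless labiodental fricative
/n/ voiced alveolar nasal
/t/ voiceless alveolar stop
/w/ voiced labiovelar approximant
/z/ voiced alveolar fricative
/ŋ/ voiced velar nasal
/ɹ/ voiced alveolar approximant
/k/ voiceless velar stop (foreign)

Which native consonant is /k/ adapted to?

/t/ is closest: same manner (stop), place distance 3 (velar→alveolar), same voicing; total 3. Next closest is /d/ at distance 4.

t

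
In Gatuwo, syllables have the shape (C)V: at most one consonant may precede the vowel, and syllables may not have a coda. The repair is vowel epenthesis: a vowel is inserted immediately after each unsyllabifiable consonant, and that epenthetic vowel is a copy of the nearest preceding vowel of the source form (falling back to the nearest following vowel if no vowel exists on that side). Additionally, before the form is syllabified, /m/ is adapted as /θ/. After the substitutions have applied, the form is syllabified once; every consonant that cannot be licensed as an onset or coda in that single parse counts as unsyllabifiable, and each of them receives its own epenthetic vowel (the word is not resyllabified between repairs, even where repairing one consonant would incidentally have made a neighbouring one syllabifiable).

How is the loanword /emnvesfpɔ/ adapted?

eθenevesefepɔ

Substitution: /m/ → /θ/, giving /eθnvesfpɔ/.
Syllabifying with onset maximization leaves /θ/, /n/, /s/, /f/ stranded (no codas are permitted; onsets are limited to one consonant).
Inserting the epenthetic vowel yields /θ/ → /θe/, /n/ → /ne/, /s/ → /se/, /f/ → /fe/.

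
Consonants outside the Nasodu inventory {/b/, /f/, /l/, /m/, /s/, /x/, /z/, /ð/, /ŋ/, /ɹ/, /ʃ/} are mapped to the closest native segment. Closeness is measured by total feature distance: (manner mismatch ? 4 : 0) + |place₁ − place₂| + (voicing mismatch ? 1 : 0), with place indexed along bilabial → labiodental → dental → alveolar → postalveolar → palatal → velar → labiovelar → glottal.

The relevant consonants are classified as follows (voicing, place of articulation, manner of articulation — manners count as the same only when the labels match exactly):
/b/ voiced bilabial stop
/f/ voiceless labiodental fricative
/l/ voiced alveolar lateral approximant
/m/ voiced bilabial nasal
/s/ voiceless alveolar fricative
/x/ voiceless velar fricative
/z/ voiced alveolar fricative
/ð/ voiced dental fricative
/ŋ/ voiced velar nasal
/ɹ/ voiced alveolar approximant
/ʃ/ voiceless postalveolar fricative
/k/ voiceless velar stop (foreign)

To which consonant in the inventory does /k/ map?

/x/ is closest: manner differs (stop→fricative, +4), place distance 0 (velar→velar), same voicing; total 4. Next closest is /ŋ/ at distance 5.

x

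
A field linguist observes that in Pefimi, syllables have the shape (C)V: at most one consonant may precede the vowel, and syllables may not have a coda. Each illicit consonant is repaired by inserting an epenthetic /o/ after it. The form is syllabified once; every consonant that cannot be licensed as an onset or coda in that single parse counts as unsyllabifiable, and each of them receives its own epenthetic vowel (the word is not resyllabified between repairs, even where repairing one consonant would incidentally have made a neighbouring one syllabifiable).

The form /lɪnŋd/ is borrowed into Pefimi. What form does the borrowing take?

Syllabifying with onset maximization leaves /n/, /ŋ/, /d/ stranded (no codas are permitted; onsets are limited to one consonant).
Epenthesis after each stranded consonant: /n/ → /no/, /ŋ/ → /ŋo/, /d/ → /do/.

lɪnoŋodo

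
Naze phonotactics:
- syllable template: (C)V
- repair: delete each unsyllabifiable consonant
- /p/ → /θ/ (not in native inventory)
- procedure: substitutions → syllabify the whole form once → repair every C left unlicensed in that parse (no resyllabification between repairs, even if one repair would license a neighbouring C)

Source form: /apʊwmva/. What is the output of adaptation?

Substitution: /p/ → /θ/, giving /aθʊwmva/.
The consonants /w/, /m/ cannot be parsed into a legal (C)V syllable (no codas are permitted; onsets are limited to one consonant).
Deleting the stranded consonants removes /w/, /m/.

aθʊva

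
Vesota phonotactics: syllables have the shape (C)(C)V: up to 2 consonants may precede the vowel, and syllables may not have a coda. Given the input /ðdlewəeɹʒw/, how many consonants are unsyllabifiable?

4

Under (C)(C)V, the unsyllabifiable consonants are /ð/, /ɹ/, /ʒ/, /w/ (no codas are permitted; onsets may contain at most 2 consonants).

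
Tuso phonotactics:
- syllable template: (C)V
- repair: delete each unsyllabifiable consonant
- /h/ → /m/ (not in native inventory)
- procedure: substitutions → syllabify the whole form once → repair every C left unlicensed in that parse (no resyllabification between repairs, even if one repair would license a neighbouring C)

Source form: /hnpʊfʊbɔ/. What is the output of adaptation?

pʊfʊbɔ

Substitution: /h/ → /m/, giving /mnpʊfʊbɔ/.
Under (C)V, the unsyllabifiable consonants are /m/, /n/ (no codas are permitted; onsets are limited to one consonant).
Each unlicensed consonant is deleted: /m/, /n/.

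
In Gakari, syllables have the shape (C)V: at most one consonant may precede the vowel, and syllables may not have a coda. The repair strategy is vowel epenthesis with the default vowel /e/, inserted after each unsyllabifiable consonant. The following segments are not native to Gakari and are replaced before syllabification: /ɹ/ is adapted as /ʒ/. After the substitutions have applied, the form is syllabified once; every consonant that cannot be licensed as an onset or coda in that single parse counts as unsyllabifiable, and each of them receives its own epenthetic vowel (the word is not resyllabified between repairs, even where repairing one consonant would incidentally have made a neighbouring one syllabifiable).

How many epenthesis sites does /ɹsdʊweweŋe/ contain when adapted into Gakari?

2

After substitution the input is /ʒsdʊweweŋe/.
The unsyllabifiable consonants are /ʒ/, /s/; each receives one epenthetic vowel.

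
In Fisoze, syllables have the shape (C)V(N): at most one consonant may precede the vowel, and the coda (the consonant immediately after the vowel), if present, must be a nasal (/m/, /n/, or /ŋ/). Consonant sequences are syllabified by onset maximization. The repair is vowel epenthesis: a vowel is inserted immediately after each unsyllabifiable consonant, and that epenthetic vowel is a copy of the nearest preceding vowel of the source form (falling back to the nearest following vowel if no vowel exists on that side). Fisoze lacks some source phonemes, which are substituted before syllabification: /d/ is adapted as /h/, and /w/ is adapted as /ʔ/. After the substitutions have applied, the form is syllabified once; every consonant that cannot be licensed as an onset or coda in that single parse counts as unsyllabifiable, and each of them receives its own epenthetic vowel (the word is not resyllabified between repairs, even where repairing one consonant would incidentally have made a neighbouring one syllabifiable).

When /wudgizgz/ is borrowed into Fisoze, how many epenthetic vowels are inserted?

After substitution the input is /ʔuhgizgz/.
The unsyllabifiable consonants are /h/, /z/, /g/, /z/; each receives one epenthetic vowel.

4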